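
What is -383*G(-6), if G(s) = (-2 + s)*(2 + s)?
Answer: -12256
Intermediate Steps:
-383*G(-6) = -383*(-4 + (-6)²) = -383*(-4 + 36) = -383*32 = -12256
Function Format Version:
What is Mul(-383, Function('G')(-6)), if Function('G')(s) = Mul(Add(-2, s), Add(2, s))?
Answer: -12256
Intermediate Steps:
Mul(-383, Function('G')(-6)) = Mul(-383, Add(-4, Pow(-6, 2))) = Mul(-383, Add(-4, 36)) = Mul(-383, 32) = -12256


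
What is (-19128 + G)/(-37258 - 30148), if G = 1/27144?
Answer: 519210431/1829668464 ≈ 0.28377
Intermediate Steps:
G = 1/27144 ≈ 3.6841e-5
(-19128 + G)/(-37258 - 30148) = (-19128 + 1/27144)/(-37258 - 30148) = -519210431/27144/(-67406) = -519210431/27144*(-1/67406) = 519210431/1829668464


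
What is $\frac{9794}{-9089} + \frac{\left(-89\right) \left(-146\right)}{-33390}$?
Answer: $- \frac{222562063}{151740855} \approx -1.4667$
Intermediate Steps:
$\frac{9794}{-9089} + \frac{\left(-89\right) \left(-146\right)}{-33390} = 9794 \left(- \frac{1}{9089}\right) + 12994 \left(- \frac{1}{33390}\right) = - \frac{9794}{9089} - \frac{6497}{16695} = - \frac{222562063}{151740855}$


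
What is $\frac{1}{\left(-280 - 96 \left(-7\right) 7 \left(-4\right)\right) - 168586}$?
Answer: $- \frac{1}{187682} \approx -5.3282 \cdot 10^{-6}$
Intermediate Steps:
$\frac{1}{\left(-280 - 96 \left(-7\right) 7 \left(-4\right)\right) - 168586} = \frac{1}{\left(-280 - 96 \left(\left(-49\right) \left(-4\right)\right)\right) - 168586} = \frac{1}{\left(-280 - 18816\right) - 168586} = \frac{1}{-19096 - 168586} = \frac{1}{-187682} = - \frac{1}{187682}$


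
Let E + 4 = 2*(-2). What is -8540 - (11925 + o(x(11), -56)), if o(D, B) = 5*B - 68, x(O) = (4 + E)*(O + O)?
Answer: -20117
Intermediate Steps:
E = -8 (E = -4 + 2*(-2) = -4 - 4 = -8)
x(O) = -8*O (x(O) = (4 - 8)*(O + O) = -8*O)
o(D, B) = -68 + 5*B
-8540 - (11925 + o(x(11), -56)) = -8540 - (11925 + (-68 + 5*(-56))) = -8540 - (11925 + (-68 - 280)) = -8540 - (11925 - 348) = -8540 - 1*11577 = -8540 - 11577 = -20117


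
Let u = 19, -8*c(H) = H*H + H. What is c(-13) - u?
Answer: -77/2 ≈ -38.500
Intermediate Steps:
c(H) = -H/8 - H**2/8 (c(H) = -(H*H + H)/8 = -(H**2 + H)/8 = -(H + H**2)/8 = -H/8 - H**2/8)
c(-13) - u = -1/8*(-13)*(1 - 13) - 1*19 = -1/8*(-13)*(-12) - 19 = -39/2 - 19 = -77/2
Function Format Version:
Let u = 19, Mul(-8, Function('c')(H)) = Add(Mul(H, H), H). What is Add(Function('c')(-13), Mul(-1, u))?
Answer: Rational(-77, 2) ≈ -38.500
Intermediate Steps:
Function('c')(H) = Add(Mul(Rational(-1, 8), H), Mul(Rational(-1, 8), Pow(H, 2))) (Function('c')(H) = Mul(Rational(-1, 8), Add(Mul(H, H), H)) = Mul(Rational(-1, 8), Add(Pow(H, 2), H)) = Mul(Rational(-1, 8), Add(H, Pow(H, 2))) = Add(Mul(Rational(-1, 8), H), Mul(Rational(-1, 8), Pow(H, 2))))
Add(Function('c')(-13), Mul(-1, u)) = Add(Mul(Rational(-1, 8), -13, Add(1, -13)), Mul(-1, 19)) = Add(Mul(Rational(-1, 8), -13, -12), -19) = Add(Rational(-39, 2), -19) = Rational(-77, 2)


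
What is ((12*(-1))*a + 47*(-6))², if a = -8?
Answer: 34596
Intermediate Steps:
((12*(-1))*a + 47*(-6))² = ((12*(-1))*(-8) + 47*(-6))² = (-12*(-8) - 282)² = (96 - 282)² = (-186)² = 34596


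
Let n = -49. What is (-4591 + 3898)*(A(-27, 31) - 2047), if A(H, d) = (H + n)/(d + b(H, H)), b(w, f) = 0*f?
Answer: 44028369/31 ≈ 1.4203e+6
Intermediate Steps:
b(w, f) = 0
A(H, d) = (-49 + H)/d (A(H, d) = (H - 49)/(d + 0) = (-49 + H)/d)
(-4591 + 3898)*(A(-27, 31) - 2047) = (-4591 + 3898)*((-49 - 27)/31 - 2047) = -693*((1/31)*(-76) - 2047) = -693*(-76/31 - 2047) = -693*(-63533/31) = 44028369/31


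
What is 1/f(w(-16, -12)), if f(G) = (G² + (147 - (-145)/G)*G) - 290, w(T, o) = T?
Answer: -1/2241 ≈ -0.00044623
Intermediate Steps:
f(G) = -290 + G² + G*(147 + 145/G) (f(G) = (G² + (147 + 145/G)*G) - 290 = (G² + G*(147 + 145/G)) - 290 = -290 + G² + G*(147 + 145/G))
1/f(w(-16, -12)) = 1/(-145 + (-16)² + 147*(-16)) = 1/(-145 + 256 - 2352) = 1/(-2241) = -1/2241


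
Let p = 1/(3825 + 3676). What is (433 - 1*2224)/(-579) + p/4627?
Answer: 20720155012/6698475511 ≈ 3.0933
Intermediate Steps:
p = 1/7501 ≈ 0.00013332
(433 - 1*2224)/(-579) + p/4627 = (433 - 1*2224)/(-579) + (1/7501)/4627 = (433 - 2224)*(-1/579) + (1/7501)*(1/4627) = -1791*(-1/579) + 1/34707127 = 597/193 + 1/34707127 = 20720155012/6698475511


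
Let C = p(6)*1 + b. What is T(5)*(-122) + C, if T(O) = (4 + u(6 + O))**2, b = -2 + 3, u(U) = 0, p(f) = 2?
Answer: -1949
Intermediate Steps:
b = 1
T(O) = 16 (T(O) = (4 + 0)**2 = 4**2 = 16)
C = 3 (C = 2*1 + 1 = 2 + 1 = 3)
T(5)*(-122) + C = 16*(-122) + 3 = -1952 + 3 = -1949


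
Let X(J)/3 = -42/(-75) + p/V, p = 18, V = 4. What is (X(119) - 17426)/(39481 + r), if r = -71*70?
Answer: -870541/1725550 ≈ -0.50450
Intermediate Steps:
X(J) = 759/50 (X(J) = 3*(-42/(-75) + 18/4) = 3*(-42*(-1/75) + 18*(¼)) = 3*(14/25 + 9/2) = 3*(253/50) = 759/50)
r = -4970
(X(119) - 17426)/(39481 + r) = (759/50 - 17426)/(39481 - 4970) = -870541/50/34511 = -870541/50*1/34511 = -870541/1725550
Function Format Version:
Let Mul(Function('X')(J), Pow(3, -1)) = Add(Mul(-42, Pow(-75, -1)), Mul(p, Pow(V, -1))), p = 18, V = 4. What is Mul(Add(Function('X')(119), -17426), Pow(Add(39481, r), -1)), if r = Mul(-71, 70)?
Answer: Rational(-870541, 1725550) ≈ -0.50450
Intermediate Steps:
Function('X')(J) = Rational(759, 50) (Function('X')(J) = Mul(3, Add(Mul(-42, Pow(-75, -1)), Mul(18, Pow(4, -1)))) = Mul(3, Add(Mul(-42, Rational(-1, 75)), Mul(18, Rational(1, 4)))) = Mul(3, Add(Rational(14, 25), Rational(9, 2))) = Mul(3, Rational(253, 50)) = Rational(759, 50))
r = -4970
Mul(Add(Function('X')(119), -17426), Pow(Add(39481, r), -1)) = Mul(Add(Rational(759, 50), -17426), Pow(Add(39481, -4970), -1)) = Mul(Rational(-870541, 50), Pow(34511, -1)) = Mul(Rational(-870541, 50), Rational(1, 34511)) = Rational(-870541, 1725550)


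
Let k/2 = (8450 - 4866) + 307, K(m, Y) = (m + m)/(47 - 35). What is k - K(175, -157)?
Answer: 46517/6 ≈ 7752.8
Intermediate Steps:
K(m, Y) = m/6 (K(m, Y) = (2*m)/12 = (2*m)*(1/12) = m/6)
k = 7782 (k = 2*((8450 - 4866) + 307) = 2*(3584 + 307) = 2*3891 = 7782)
k - K(175, -157) = 7782 - 175/6 = 46517/6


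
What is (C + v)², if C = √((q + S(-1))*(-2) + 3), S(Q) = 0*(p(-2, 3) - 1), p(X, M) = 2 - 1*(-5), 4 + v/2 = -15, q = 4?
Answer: (38 - I*√5)² ≈ 1439.0 - 169.94*I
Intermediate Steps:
v = -38 (v = -8 + 2*(-15) = -8 - 30 = -38)
p(X, M) = 7 (p(X, M) = 2 + 5 = 7)
S(Q) = 0 (S(Q) = 0*(7 - 1) = 0*6 = 0)
C = I*√5 (C = √((4 + 0)*(-2) + 3) = √(4*(-2) + 3) = √(-8 + 3) = √(-5) = I*√5 ≈ 2.2361*I)
(C + v)² = (I*√5 - 38)² = (-38 + I*√5)²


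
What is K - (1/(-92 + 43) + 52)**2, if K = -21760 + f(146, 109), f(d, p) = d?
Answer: -58382423/2401 ≈ -24316.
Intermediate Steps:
K = -21614 (K = -21760 + 146 = -21614)
K - (1/(-92 + 43) + 52)**2 = -21614 - (1/(-92 + 43) + 52)**2 = -21614 - (1/(-49) + 52)**2 = -21614 - (-1/49 + 52)**2 = -21614 - (2547/49)**2 = -21614 - 1*6487209/2401 = -21614 - 6487209/2401 = -58382423/2401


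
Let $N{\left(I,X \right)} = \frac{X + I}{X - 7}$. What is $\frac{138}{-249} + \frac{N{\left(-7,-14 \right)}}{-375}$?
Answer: $- \frac{17333}{31125} \approx -0.55688$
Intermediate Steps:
$N{\left(I,X \right)} = \frac{I + X}{-7 + X}$
$\frac{138}{-249} + \frac{N{\left(-7,-14 \right)}}{-375} = \frac{138}{-249} + \frac{\frac{1}{-7 - 14} \left(-7 - 14\right)}{-375} = 138 \left(- \frac{1}{249}\right) + \frac{1}{-21} \left(-21\right) \left(- \frac{1}{375}\right) = - \frac{46}{83} + \left(- \frac{1}{21}\right) \left(-21\right) \left(- \frac{1}{375}\right) = - \frac{46}{83} + 1 \left(- \frac{1}{375}\right) = - \frac{46}{83} - \frac{1}{375} = - \frac{17333}{31125}$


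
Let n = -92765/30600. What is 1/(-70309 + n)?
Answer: -6120/430309633 ≈ -1.4222e-5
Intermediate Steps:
n = -18553/6120 (n = -92765*1/30600 = -18553/6120 ≈ -3.0315)
1/(-70309 + n) = 1/(-70309 - 18553/6120) = 1/(-430309633/6120) = -6120/430309633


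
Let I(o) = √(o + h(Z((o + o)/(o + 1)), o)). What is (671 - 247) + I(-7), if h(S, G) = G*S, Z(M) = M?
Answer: 424 + I*√210/3 ≈ 424.0 + 4.8305*I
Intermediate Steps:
I(o) = √(o + 2*o²/(1 + o)) (I(o) = √(o + o*((o + o)/(o + 1))) = √(o + o*((2*o)/(1 + o))) = √(o + o*(2*o/(1 + o))) = √(o + 2*o²/(1 + o)))
(671 - 247) + I(-7) = (671 - 247) + √(-7*(1 + 3*(-7))/(1 - 7)) = 424 + √(-7*(1 - 21)/(-6)) = 424 + √(-7*(-⅙)*(-20)) = 424 + √(-70/3) = 424 + I*√210/3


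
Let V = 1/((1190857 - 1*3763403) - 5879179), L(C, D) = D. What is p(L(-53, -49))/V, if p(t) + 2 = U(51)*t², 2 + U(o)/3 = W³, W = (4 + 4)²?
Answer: -15958621723021400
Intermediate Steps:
W = 64 (W = 8² = 64)
U(o) = 786426 (U(o) = -6 + 3*64³ = -6 + 3*262144 = -6 + 786432 = 786426)
V = -1/8451725 (V = 1/((1190857 - 3763403) - 5879179) = 1/(-2572546 - 5879179) = 1/(-8451725) = -1/8451725 ≈ -1.1832e-7)
p(t) = -2 + 786426*t²
p(L(-53, -49))/V = (-2 + 786426*(-49)²)/(-1/8451725) = (-2 + 786426*2401)*(-8451725) = (-2 + 1888208826)*(-8451725) = 1888208824*(-8451725) = -15958621723021400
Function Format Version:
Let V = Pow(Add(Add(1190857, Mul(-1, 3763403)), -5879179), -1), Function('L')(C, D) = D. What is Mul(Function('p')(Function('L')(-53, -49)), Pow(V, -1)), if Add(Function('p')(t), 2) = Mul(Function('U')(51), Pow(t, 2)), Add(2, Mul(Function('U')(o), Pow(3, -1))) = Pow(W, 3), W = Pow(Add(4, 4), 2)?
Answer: -15958621723021400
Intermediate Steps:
W = 64 (W = Pow(8, 2) = 64)
Function('U')(o) = 786426 (Function('U')(o) = Add(-6, Mul(3, Pow(64, 3))) = Add(-6, Mul(3, 262144)) = Add(-6, 786432) = 786426)
V = Rational(-1, 8451725) (V = Pow(Add(Add(1190857, -3763403), -5879179), -1) = Pow(Add(-2572546, -5879179), -1) = Pow(-8451725, -1) = Rational(-1, 8451725) ≈ -1.1832e-7)
Function('p')(t) = Add(-2, Mul(786426, Pow(t, 2)))
Mul(Function('p')(Function('L')(-53, -49)), Pow(V, -1)) = Mul(Add(-2, Mul(786426, Pow(-49, 2))), Pow(Rational(-1, 8451725), -1)) = Mul(Add(-2, Mul(786426, 2401)), -8451725) = Mul(Add(-2, 1888208826), -8451725) = Mul(1888208824, -8451725) = -15958621723021400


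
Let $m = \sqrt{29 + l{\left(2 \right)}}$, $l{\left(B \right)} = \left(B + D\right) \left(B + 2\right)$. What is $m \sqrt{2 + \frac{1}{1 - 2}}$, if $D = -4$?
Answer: $\sqrt{21} \approx 4.5826$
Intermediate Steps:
$l{\left(B \right)} = \left(-4 + B\right) \left(2 + B\right)$ ($l{\left(B \right)} = \left(B - 4\right) \left(B + 2\right) = \left(-4 + B\right) \left(2 + B\right)$)
$m = \sqrt{21}$ ($m = \sqrt{29 - \left(12 - 4\right)} = \sqrt{29 - 8} = \sqrt{21} \approx 4.5826$)
$m \sqrt{2 + \frac{1}{1 - 2}} = \sqrt{21} \sqrt{2 + \frac{1}{1 - 2}} = \sqrt{21} \sqrt{2 + \frac{1}{-1}} = \sqrt{21} \sqrt{2 - 1} = \sqrt{21} \sqrt{1} = \sqrt{21} \cdot 1 = \sqrt{21}$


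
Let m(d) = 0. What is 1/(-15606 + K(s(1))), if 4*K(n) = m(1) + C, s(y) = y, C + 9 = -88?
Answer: -4/62521 ≈ -6.3978e-5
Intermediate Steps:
C = -97 (C = -9 - 88 = -97)
K(n) = -97/4 (K(n) = (0 - 97)/4 = (¼)*(-97) = -97/4)
1/(-15606 + K(s(1))) = 1/(-15606 - 97/4) = 1/(-62521/4) = -4/62521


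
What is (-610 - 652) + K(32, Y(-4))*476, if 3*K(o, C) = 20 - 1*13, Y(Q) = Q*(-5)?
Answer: -454/3 ≈ -151.33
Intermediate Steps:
Y(Q) = -5*Q
K(o, C) = 7/3 (K(o, C) = (20 - 1*13)/3 = (20 - 13)/3 = (⅓)*7 = 7/3)
(-610 - 652) + K(32, Y(-4))*476 = (-610 - 652) + (7/3)*476 = -1262 + 3332/3 = -454/3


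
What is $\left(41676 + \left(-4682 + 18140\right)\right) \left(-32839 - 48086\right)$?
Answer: $-4461718950$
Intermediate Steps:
$\left(41676 + \left(-4682 + 18140\right)\right) \left(-32839 - 48086\right) = \left(41676 + 13458\right) \left(-80925\right) = 55134 \left(-80925\right) = -4461718950$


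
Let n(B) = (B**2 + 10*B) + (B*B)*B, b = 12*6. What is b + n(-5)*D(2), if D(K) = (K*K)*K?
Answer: -1128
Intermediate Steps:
b = 72
n(B) = B**2 + B**3 + 10*B (n(B) = (B**2 + 10*B) + B**2*B = (B**2 + 10*B) + B**3 = B**2 + B**3 + 10*B)
D(K) = K**3 (D(K) = K**2*K = K**3)
b + n(-5)*D(2) = 72 - 5*(10 - 5 + (-5)**2)*2**3 = 72 - 5*(10 - 5 + 25)*8 = 72 - 5*30*8 = 72 - 150*8 = 72 - 1200 = -1128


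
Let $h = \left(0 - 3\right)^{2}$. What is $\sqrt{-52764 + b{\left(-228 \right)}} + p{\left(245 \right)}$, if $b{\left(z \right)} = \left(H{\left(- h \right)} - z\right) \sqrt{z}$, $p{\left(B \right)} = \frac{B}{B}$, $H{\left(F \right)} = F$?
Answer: $1 + \sqrt{-52764 + 438 i \sqrt{57}} \approx 8.1945 + 229.82 i$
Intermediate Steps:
$h = 9$ ($h = \left(-3\right)^{2} = 9$)
$p{\left(B \right)} = 1$
$b{\left(z \right)} = \sqrt{z} \left(-9 - z\right)$ ($b{\left(z \right)} = \left(\left(-1\right) 9 - z\right) \sqrt{z} = \left(-9 - z\right) \sqrt{z} = \sqrt{z} \left(-9 - z\right)$)
$\sqrt{-52764 + b{\left(-228 \right)}} + p{\left(245 \right)} = \sqrt{-52764 + \sqrt{-228} \left(-9 - -228\right)} + 1 = \sqrt{-52764 + 2 i \sqrt{57} \left(-9 + 228\right)} + 1 = \sqrt{-52764 + 2 i \sqrt{57} \cdot 219} + 1 = \sqrt{-52764 + 438 i \sqrt{57}} + 1 = 1 + \sqrt{-52764 + 438 i \sqrt{57}}$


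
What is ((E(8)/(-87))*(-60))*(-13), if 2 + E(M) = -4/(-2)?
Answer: 0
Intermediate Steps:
E(M) = 0 (E(M) = -2 - 4/(-2) = -2 - 4*(-½) = -2 + 2 = 0)
((E(8)/(-87))*(-60))*(-13) = ((0/(-87))*(-60))*(-13) = ((0*(-1/87))*(-60))*(-13) = (0*(-60))*(-13) = 0*(-13) = 0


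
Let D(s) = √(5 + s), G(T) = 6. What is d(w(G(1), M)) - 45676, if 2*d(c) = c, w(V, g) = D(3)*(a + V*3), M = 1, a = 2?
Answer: -45676 + 20*√2 ≈ -45648.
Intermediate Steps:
w(V, g) = 2*√2*(2 + 3*V) (w(V, g) = √(5 + 3)*(2 + V*3) = √8*(2 + 3*V) = (2*√2)*(2 + 3*V) = 2*√2*(2 + 3*V))
d(c) = c/2
d(w(G(1), M)) - 45676 = (√2*(4 + 6*6))/2 - 45676 = (√2*(4 + 36))/2 - 45676 = (√2*40)/2 - 45676 = (40*√2)/2 - 45676 = 20*√2 - 45676 = -45676 + 20*√2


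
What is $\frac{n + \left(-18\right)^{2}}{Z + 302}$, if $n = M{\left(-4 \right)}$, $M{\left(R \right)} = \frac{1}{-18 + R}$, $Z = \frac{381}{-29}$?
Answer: $\frac{206683}{184294} \approx 1.1215$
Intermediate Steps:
$Z = - \frac{381}{29}$ ($Z = 381 \left(- \frac{1}{29}\right) = - \frac{381}{29} \approx -13.138$)
$n = - \frac{1}{22}$ ($n = \frac{1}{-18 - 4} = \frac{1}{-22} = - \frac{1}{22} \approx -0.045455$)
$\frac{n + \left(-18\right)^{2}}{Z + 302} = \frac{- \frac{1}{22} + \left(-18\right)^{2}}{- \frac{381}{29} + 302} = \frac{- \frac{1}{22} + 324}{\frac{8377}{29}} = \frac{7127}{22} \cdot \frac{29}{8377} = \frac{206683}{184294}$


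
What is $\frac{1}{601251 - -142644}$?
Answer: $\frac{1}{743895} \approx 1.3443 \cdot 10^{-6}$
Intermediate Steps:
$\frac{1}{601251 - -142644} = \frac{1}{601251 + \left(-177015 + 319659\right)} = \frac{1}{601251 + 142644} = \frac{1}{743895}$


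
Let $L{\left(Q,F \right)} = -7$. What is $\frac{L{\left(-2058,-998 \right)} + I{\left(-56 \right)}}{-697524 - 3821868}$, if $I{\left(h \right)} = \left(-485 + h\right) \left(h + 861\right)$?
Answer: $\frac{54439}{564924} \approx 0.096365$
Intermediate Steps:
$I{\left(h \right)} = \left(-485 + h\right) \left(861 + h\right)$
$\frac{L{\left(-2058,-998 \right)} + I{\left(-56 \right)}}{-697524 - 3821868} = \frac{-7 + \left(-417585 + \left(-56\right)^{2} + 376 \left(-56\right)\right)}{-697524 - 3821868} = \frac{-7 - 435505}{-4519392} = \left(-7 - 435505\right) \left(- \frac{1}{4519392}\right) = \left(-435512\right) \left(- \frac{1}{4519392}\right) = \frac{54439}{564924}$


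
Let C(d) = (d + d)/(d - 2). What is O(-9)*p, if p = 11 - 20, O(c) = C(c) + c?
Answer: 729/11 ≈ 66.273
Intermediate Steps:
C(d) = 2*d/(-2 + d) (C(d) = (2*d)/(-2 + d) = 2*d/(-2 + d))
O(c) = c + 2*c/(-2 + c) (O(c) = 2*c/(-2 + c) + c = c + 2*c/(-2 + c))
p = -9
O(-9)*p = ((-9)²/(-2 - 9))*(-9) = (81/(-11))*(-9) = (81*(-1/11))*(-9) = -81/11*(-9) = 729/11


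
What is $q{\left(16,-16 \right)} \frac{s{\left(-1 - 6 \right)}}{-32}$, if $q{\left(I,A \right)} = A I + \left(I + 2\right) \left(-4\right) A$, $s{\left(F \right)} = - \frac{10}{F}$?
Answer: $-40$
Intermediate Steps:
$q{\left(I,A \right)} = A I + A \left(-8 - 4 I\right)$ ($q{\left(I,A \right)} = A I + \left(2 + I\right) \left(-4\right) A = A I + \left(-8 - 4 I\right) A = A I + A \left(-8 - 4 I\right)$)
$q{\left(16,-16 \right)} \frac{s{\left(-1 - 6 \right)}}{-32} = \left(-1\right) \left(-16\right) \left(8 + 3 \cdot 16\right) \frac{\left(-10\right) \frac{1}{-1 - 6}}{-32} = \left(-1\right) \left(-16\right) \left(8 + 48\right) - \frac{10}{-7} \left(- \frac{1}{32}\right) = \left(-1\right) \left(-16\right) 56 \left(-10\right) \left(- \frac{1}{7}\right) \left(- \frac{1}{32}\right) = 896 \cdot \frac{10}{7} \left(- \frac{1}{32}\right) = 896 \left(- \frac{5}{112}\right) = -40$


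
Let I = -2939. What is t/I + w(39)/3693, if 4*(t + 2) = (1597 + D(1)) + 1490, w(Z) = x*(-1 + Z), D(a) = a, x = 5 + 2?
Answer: -2061836/10853727 ≈ -0.18997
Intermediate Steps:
x = 7
w(Z) = -7 + 7*Z (w(Z) = 7*(-1 + Z) = -7 + 7*Z)
t = 770 (t = -2 + ((1597 + 1) + 1490)/4 = -2 + (1598 + 1490)/4 = -2 + (¼)*3088 = -2 + 772 = 770)
t/I + w(39)/3693 = 770/(-2939) + (-7 + 7*39)/3693 = 770*(-1/2939) + (-7 + 273)*(1/3693) = -770/2939 + 266*(1/3693) = -770/2939 + 266/3693 = -2061836/10853727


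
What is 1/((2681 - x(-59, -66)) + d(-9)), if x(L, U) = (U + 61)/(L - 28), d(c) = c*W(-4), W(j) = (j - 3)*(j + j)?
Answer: 87/189394 ≈ 0.00045936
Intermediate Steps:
W(j) = 2*j*(-3 + j) (W(j) = (-3 + j)*(2*j) = 2*j*(-3 + j))
d(c) = 56*c (d(c) = c*(2*(-4)*(-3 - 4)) = c*(2*(-4)*(-7)) = c*56 = 56*c)
x(L, U) = (61 + U)/(-28 + L)
1/((2681 - x(-59, -66)) + d(-9)) = 1/((2681 - (61 - 66)/(-28 - 59)) + 56*(-9)) = 1/((2681 - (-5)/(-87)) - 504) = 1/((2681 - (-1)*(-5)/87) - 504) = 1/((2681 - 1*5/87) - 504) = 1/((2681 - 5/87) - 504) = 1/(233242/87 - 504) = 1/(189394/87) = 87/189394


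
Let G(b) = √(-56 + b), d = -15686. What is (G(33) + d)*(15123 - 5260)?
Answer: -154711018 + 9863*I*√23 ≈ -1.5471e+8 + 47301.0*I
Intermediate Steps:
(G(33) + d)*(15123 - 5260) = (√(-56 + 33) - 15686)*(15123 - 5260) = (√(-23) - 15686)*9863 = (I*√23 - 15686)*9863 = (-15686 + I*√23)*9863 = -154711018 + 9863*I*√23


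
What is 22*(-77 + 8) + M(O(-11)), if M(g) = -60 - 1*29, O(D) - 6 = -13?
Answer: -1607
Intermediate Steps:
O(D) = -7 (O(D) = 6 - 13 = -7)
M(g) = -89 (M(g) = -60 - 29 = -89)
22*(-77 + 8) + M(O(-11)) = 22*(-77 + 8) - 89 = 22*(-69) - 89 = -1518 - 89 = -1607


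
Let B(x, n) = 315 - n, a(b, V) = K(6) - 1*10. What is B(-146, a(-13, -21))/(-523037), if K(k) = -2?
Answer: -327/523037 ≈ -0.00062519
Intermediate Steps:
a(b, V) = -12 (a(b, V) = -2 - 1*10 = -2 - 10 = -12)
B(-146, a(-13, -21))/(-523037) = (315 - 1*(-12))/(-523037) = (315 + 12)*(-1/523037) = 327*(-1/523037) = -327/523037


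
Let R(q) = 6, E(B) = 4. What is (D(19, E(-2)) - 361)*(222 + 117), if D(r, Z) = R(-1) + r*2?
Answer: -107463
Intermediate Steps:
D(r, Z) = 6 + 2*r (D(r, Z) = 6 + r*2 = 6 + 2*r)
(D(19, E(-2)) - 361)*(222 + 117) = ((6 + 2*19) - 361)*(222 + 117) = ((6 + 38) - 361)*339 = (44 - 361)*339 = -317*339 = -107463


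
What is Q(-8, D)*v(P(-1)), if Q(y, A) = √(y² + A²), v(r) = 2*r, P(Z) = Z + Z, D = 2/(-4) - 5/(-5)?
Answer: -2*√257 ≈ -32.062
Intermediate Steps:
D = ½ (D = 2*(-¼) - 5*(-⅕) = -½ + 1 = ½ ≈ 0.50000)
P(Z) = 2*Z
Q(y, A) = √(A² + y²)
Q(-8, D)*v(P(-1)) = √((½)² + (-8)²)*(2*(2*(-1))) = √(¼ + 64)*(2*(-2)) = √(257/4)*(-4) = (√257/2)*(-4) = -2*√257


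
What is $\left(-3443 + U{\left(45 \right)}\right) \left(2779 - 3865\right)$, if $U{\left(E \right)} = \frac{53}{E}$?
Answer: $\frac{56067284}{15} \approx 3.7378 \cdot 10^{6}$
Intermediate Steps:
$\left(-3443 + U{\left(45 \right)}\right) \left(2779 - 3865\right) = \left(-3443 + \frac{53}{45}\right) \left(2779 - 3865\right) = \left(-3443 + 53 \cdot \frac{1}{45}\right) \left(-1086\right) = \left(-3443 + \frac{53}{45}\right) \left(-1086\right) = \left(- \frac{154882}{45}\right) \left(-1086\right) = \frac{56067284}{15}$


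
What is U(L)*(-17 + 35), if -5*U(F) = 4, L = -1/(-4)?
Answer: -72/5 ≈ -14.400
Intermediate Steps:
L = ¼ (L = -1*(-¼) = ¼ ≈ 0.25000)
U(F) = -⅘ (U(F) = -⅕*4 = -⅘)
U(L)*(-17 + 35) = -4*(-17 + 35)/5 = -⅘*18 = -72/5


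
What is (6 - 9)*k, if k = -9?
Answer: 27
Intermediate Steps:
(6 - 9)*k = (6 - 9)*(-9) = -3*(-9) = 27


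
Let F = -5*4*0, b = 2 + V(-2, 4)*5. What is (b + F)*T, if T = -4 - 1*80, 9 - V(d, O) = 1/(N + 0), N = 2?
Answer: -3738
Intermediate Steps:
V(d, O) = 17/2 (V(d, O) = 9 - 1/(2 + 0) = 9 - 1/2 = 17/2)
b = 89/2 (b = 2 + (17/2)*5 = 2 + 85/2 = 89/2 ≈ 44.500)
F = 0 (F = -20*0 = 0)
T = -84 (T = -4 - 80 = -84)
(b + F)*T = (89/2 + 0)*(-84) = (89/2)*(-84) = -3738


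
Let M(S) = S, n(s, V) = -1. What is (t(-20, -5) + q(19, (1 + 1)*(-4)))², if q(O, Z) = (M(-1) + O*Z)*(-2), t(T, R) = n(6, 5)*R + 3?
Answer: 98596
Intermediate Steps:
t(T, R) = 3 - R (t(T, R) = -R + 3 = 3 - R)
q(O, Z) = 2 - 2*O*Z (q(O, Z) = (-1 + O*Z)*(-2) = 2 - 2*O*Z)
(t(-20, -5) + q(19, (1 + 1)*(-4)))² = ((3 - 1*(-5)) + (2 - 2*19*(1 + 1)*(-4)))² = ((3 + 5) + (2 - 2*19*2*(-4)))² = (8 + (2 - 2*19*(-8)))² = (8 + (2 + 304))² = (8 + 306)² = 314² = 98596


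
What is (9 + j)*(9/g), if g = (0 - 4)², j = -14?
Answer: -45/16 ≈ -2.8125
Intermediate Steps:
g = 16 (g = (-4)² = 16)
(9 + j)*(9/g) = (9 - 14)*(9/16) = -45/16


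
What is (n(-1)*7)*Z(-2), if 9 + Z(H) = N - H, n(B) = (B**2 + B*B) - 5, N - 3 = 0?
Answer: 84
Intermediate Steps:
N = 3 (N = 3 + 0 = 3)
n(B) = -5 + 2*B**2 (n(B) = (B**2 + B**2) - 5 = 2*B**2 - 5 = -5 + 2*B**2)
Z(H) = -6 - H (Z(H) = -9 + (3 - H) = -6 - H)
(n(-1)*7)*Z(-2) = ((-5 + 2*(-1)**2)*7)*(-6 - 1*(-2)) = ((-5 + 2*1)*7)*(-6 + 2) = ((-5 + 2)*7)*(-4) = -3*7*(-4) = -21*(-4) = 84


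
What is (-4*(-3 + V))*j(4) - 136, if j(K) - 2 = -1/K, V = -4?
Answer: -87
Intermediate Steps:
j(K) = 2 - 1/K
(-4*(-3 + V))*j(4) - 136 = (-4*(-3 - 4))*(2 - 1/4) - 136 = (-4*(-7))*(2 - 1*¼) - 136 = 28*(2 - ¼) - 136 = 28*(7/4) - 136 = 49 - 136 = -87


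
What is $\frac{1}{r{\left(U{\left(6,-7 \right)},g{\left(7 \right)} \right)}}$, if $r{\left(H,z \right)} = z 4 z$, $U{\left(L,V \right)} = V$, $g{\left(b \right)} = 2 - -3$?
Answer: $\frac{1}{100} \approx 0.01$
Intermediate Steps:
$g{\left(b \right)} = 5$ ($g{\left(b \right)} = 2 + 3 = 5$)
$r{\left(H,z \right)} = 4 z^{2}$ ($r{\left(H,z \right)} = 4 z z = 4 z^{2}$)
$\frac{1}{r{\left(U{\left(6,-7 \right)},g{\left(7 \right)} \right)}} = \frac{1}{4 \cdot 5^{2}} = \frac{1}{4 \cdot 25} = \frac{1}{100}$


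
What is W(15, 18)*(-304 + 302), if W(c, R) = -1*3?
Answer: 6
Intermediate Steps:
W(c, R) = -3
W(15, 18)*(-304 + 302) = -3*(-304 + 302) = -3*(-2) = 6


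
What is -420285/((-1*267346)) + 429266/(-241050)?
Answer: -6726424393/32221876650 ≈ -0.20875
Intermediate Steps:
-420285/((-1*267346)) + 429266/(-241050) = -420285/(-267346) + 429266*(-1/241050) = -420285*(-1/267346) - 214633/120525 = 420285/267346 - 214633/120525 = -6726424393/32221876650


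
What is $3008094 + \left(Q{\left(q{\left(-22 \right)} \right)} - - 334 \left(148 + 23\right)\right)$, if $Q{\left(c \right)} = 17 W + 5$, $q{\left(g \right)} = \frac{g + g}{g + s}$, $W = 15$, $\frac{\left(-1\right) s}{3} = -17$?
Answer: $3065468$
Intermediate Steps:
$s = 51$ ($s = \left(-3\right) \left(-17\right) = 51$)
$q{\left(g \right)} = \frac{2 g}{51 + g}$ ($q{\left(g \right)} = \frac{g + g}{g + 51} = \frac{2 g}{51 + g}$)
$Q{\left(c \right)} = 260$ ($Q{\left(c \right)} = 17 \cdot 15 + 5 = 255 + 5 = 260$)
$3008094 + \left(Q{\left(q{\left(-22 \right)} \right)} - - 334 \left(148 + 23\right)\right) = 3008094 - \left(-260 - 334 \left(148 + 23\right)\right) = 3008094 - \left(-260 - 57114\right) = 3008094 + \left(260 - -57114\right) = 3008094 + \left(260 + 57114\right) = 3008094 + 57374 = 3065468$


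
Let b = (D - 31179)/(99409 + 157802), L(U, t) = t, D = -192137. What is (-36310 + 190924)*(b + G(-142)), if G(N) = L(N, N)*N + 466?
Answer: 273462669626332/85737 ≈ 3.1896e+9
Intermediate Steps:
b = -223316/257211 (b = (-192137 - 31179)/(99409 + 157802) = -223316/257211 ≈ -0.86822)
G(N) = 466 + N² (G(N) = N*N + 466 = N² + 466 = 466 + N²)
(-36310 + 190924)*(b + G(-142)) = (-36310 + 190924)*(-223316/257211 + (466 + (-142)²)) = 154614*(-223316/257211 + (466 + 20164)) = 154614*(-223316/257211 + 20630) = 154614*(5306039614/257211) = 273462669626332/85737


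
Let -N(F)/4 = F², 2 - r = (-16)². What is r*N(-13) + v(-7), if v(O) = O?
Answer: 171697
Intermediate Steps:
r = -254 (r = 2 - 1*(-16)² = 2 - 1*256 = 2 - 256 = -254)
N(F) = -4*F²
r*N(-13) + v(-7) = -(-1016)*(-13)² - 7 = -(-1016)*169 - 7 = -254*(-676) - 7 = 171704 - 7 = 171697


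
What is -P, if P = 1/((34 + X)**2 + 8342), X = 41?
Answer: -1/13967 ≈ -7.1597e-5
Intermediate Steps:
P = 1/13967 (P = 1/((34 + 41)**2 + 8342) = 1/(75**2 + 8342) = 1/(5625 + 8342) = 1/13967 ≈ 7.1597e-5)
-P = -1*1/13967 = -1/13967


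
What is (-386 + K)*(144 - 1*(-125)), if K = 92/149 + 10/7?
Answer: -107724816/1043 ≈ -1.0328e+5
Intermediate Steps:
K = 2134/1043 (K = 92*(1/149) + 10*(1/7) = 92/149 + 10/7 = 2134/1043 ≈ 2.0460)
(-386 + K)*(144 - 1*(-125)) = (-386 + 2134/1043)*(144 - 1*(-125)) = -400464*(144 + 125)/1043 = -400464/1043*269 = -107724816/1043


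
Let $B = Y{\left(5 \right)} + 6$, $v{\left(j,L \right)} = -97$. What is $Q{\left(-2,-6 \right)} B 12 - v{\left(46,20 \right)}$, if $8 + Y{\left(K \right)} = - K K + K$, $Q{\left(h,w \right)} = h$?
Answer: $625$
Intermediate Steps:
$Y{\left(K \right)} = -8 + K - K^{2}$ ($Y{\left(K \right)} = -8 + \left(- K K + K\right) = -8 - \left(K^{2} - K\right) = -8 + K - K^{2}$)
$B = -22$ ($B = \left(-8 + 5 - 5^{2}\right) + 6 = \left(-8 + 5 - 25\right) + 6 = -28 + 6 = -22$)
$Q{\left(-2,-6 \right)} B 12 - v{\left(46,20 \right)} = \left(-2\right) \left(-22\right) 12 - -97 = 44 \cdot 12 + 97 = 528 + 97 = 625$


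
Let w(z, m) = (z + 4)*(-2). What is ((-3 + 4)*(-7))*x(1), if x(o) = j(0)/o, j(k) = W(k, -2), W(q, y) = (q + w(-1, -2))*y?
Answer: -84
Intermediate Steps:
w(z, m) = -8 - 2*z (w(z, m) = (4 + z)*(-2) = -8 - 2*z)
W(q, y) = y*(-6 + q) (W(q, y) = (q + (-8 - 2*(-1)))*y = (q + (-8 + 2))*y = (q - 6)*y = (-6 + q)*y = y*(-6 + q))
j(k) = 12 - 2*k (j(k) = -2*(-6 + k) = 12 - 2*k)
x(o) = 12/o (x(o) = (12 - 2*0)/o = (12 + 0)/o = 12/o)
((-3 + 4)*(-7))*x(1) = ((-3 + 4)*(-7))*(12/1) = (1*(-7))*(12*1) = -7*12 = -84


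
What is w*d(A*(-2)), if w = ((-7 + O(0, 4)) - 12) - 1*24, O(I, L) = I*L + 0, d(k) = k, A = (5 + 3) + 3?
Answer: 946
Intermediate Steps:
A = 11 (A = 8 + 3 = 11)
O(I, L) = I*L
w = -43 (w = ((-7 + 0*4) - 12) - 1*24 = ((-7 + 0) - 12) - 24 = (-7 - 12) - 24 = -19 - 24 = -43)
w*d(A*(-2)) = -473*(-2) = -43*(-22) = 946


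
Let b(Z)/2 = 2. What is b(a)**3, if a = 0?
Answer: 64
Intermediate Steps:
b(Z) = 4 (b(Z) = 2*2 = 4)
b(a)**3 = 4**3 = 64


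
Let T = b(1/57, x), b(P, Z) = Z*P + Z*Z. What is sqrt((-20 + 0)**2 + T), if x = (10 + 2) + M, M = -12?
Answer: 20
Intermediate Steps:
x = 0 (x = (10 + 2) - 12 = 12 - 12 = 0)
b(P, Z) = Z**2 + P*Z (b(P, Z) = P*Z + Z**2 = Z**2 + P*Z)
T = 0 (T = 0*(1/57 + 0) = 0*(1/57) = 0)
sqrt((-20 + 0)**2 + T) = sqrt((-20 + 0)**2 + 0) = sqrt((-20)**2 + 0) = sqrt(400 + 0) = sqrt(400) = 20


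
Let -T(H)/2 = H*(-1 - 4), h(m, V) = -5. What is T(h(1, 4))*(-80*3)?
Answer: 12000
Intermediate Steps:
T(H) = 10*H (T(H) = -2*H*(-1 - 4) = -2*H*(-5) = -(-10)*H = 10*H)
T(h(1, 4))*(-80*3) = (10*(-5))*(-80*3) = -50*(-240) = 12000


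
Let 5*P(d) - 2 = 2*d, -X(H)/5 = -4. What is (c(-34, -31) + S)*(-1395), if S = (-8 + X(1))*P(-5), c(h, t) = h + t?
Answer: 117459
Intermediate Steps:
X(H) = 20 (X(H) = -5*(-4) = 20)
P(d) = ⅖ + 2*d/5 (P(d) = ⅖ + (2*d)/5 = ⅖ + 2*d/5)
S = -96/5 (S = (-8 + 20)*(⅖ + (⅖)*(-5)) = 12*(⅖ - 2) = 12*(-8/5) = -96/5 ≈ -19.200)
(c(-34, -31) + S)*(-1395) = ((-34 - 31) - 96/5)*(-1395) = (-65 - 96/5)*(-1395) = -421/5*(-1395) = 117459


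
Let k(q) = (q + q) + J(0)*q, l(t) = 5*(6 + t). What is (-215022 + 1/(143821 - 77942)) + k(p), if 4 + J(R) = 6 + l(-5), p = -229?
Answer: -14301210956/65879 ≈ -2.1708e+5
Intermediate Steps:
l(t) = 30 + 5*t
J(R) = 7 (J(R) = -4 + (6 + (30 + 5*(-5))) = -4 + (6 + (30 - 25)) = -4 + (6 + 5) = -4 + 11 = 7)
k(q) = 9*q (k(q) = (q + q) + 7*q = 2*q + 7*q = 9*q)
(-215022 + 1/(143821 - 77942)) + k(p) = (-215022 + 1/(143821 - 77942)) + 9*(-229) = (-215022 + 1/65879) - 2061 = -14165434337/65879 - 2061 = -14301210956/65879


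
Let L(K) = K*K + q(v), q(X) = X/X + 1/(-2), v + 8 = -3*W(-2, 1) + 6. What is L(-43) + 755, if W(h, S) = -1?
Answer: 5209/2 ≈ 2604.5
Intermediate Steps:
v = 1 (v = -8 + (-3*(-1) + 6) = -8 + (3 + 6) = -8 + 9 = 1)
q(X) = ½ (q(X) = 1 + 1*(-½) = 1 - ½ = ½)
L(K) = ½ + K² (L(K) = K*K + ½ = K² + ½ = ½ + K²)
L(-43) + 755 = (½ + (-43)²) + 755 = (½ + 1849) + 755 = 3699/2 + 755 = 5209/2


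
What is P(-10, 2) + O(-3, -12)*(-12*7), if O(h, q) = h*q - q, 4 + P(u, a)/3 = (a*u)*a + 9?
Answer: -4137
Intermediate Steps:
P(u, a) = 15 + 3*u*a**2 (P(u, a) = -12 + 3*((a*u)*a + 9) = -12 + 3*(u*a**2 + 9) = -12 + 3*(9 + u*a**2) = -12 + (27 + 3*u*a**2) = 15 + 3*u*a**2)
O(h, q) = -q + h*q
P(-10, 2) + O(-3, -12)*(-12*7) = (15 + 3*(-10)*2**2) + (-12*(-1 - 3))*(-12*7) = (15 + 3*(-10)*4) - 12*(-4)*(-84) = (15 - 120) + 48*(-84) = -105 - 4032 = -4137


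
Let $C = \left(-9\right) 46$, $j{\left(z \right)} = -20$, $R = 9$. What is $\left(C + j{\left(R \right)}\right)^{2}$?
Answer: $188356$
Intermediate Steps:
$C = -414$
$\left(C + j{\left(R \right)}\right)^{2} = \left(-414 - 20\right)^{2} = \left(-434\right)^{2} = 188356$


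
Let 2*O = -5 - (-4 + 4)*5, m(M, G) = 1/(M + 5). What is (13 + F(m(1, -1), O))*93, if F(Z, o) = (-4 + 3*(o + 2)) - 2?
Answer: 1023/2 ≈ 511.50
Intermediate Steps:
m(M, G) = 1/(5 + M)
O = -5/2 (O = (-5 - (-4 + 4)*5)/2 = (-5 - 0*5)/2 = (-5 - 1*0)/2 = (-5 + 0)/2 = (½)*(-5) = -5/2 ≈ -2.5000)
F(Z, o) = 3*o (F(Z, o) = (-4 + 3*(2 + o)) - 2 = (-4 + (6 + 3*o)) - 2 = (2 + 3*o) - 2 = 3*o)
(13 + F(m(1, -1), O))*93 = (13 + 3*(-5/2))*93 = (13 - 15/2)*93 = (11/2)*93 = 1023/2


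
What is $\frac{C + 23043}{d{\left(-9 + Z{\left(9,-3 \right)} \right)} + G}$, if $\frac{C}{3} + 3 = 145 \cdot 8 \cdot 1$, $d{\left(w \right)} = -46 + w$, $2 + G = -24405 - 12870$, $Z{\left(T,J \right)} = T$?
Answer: $- \frac{2946}{4147} \approx -0.71039$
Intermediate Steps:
$G = -37277$ ($G = -2 - 37275 = -37277$)
$C = 3471$ ($C = -9 + 3 \cdot 145 \cdot 8 \cdot 1 = -9 + 3 \cdot 145 \cdot 8 = -9 + 3 \cdot 1160 = -9 + 3480 = 3471$)
$\frac{C + 23043}{d{\left(-9 + Z{\left(9,-3 \right)} \right)} + G} = \frac{3471 + 23043}{\left(-46 + \left(-9 + 9\right)\right) - 37277} = \frac{26514}{\left(-46 + 0\right) - 37277} = \frac{26514}{-46 - 37277} = \frac{26514}{-37323} = 26514 \left(- \frac{1}{37323}\right) = - \frac{2946}{4147}$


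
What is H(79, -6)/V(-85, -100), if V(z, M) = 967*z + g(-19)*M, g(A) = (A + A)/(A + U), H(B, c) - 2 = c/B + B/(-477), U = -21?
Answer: -66263/3100934070 ≈ -2.1369e-5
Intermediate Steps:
H(B, c) = 2 - B/477 + c/B (H(B, c) = 2 + (c/B + B/(-477)) = 2 + (c/B + B*(-1/477)) = 2 + (c/B - B/477) = 2 + (-B/477 + c/B) = 2 - B/477 + c/B)
g(A) = 2*A/(-21 + A) (g(A) = (A + A)/(A - 21) = (2*A)/(-21 + A) = 2*A/(-21 + A))
V(z, M) = 967*z + 19*M/20 (V(z, M) = 967*z + (2*(-19)/(-21 - 19))*M = 967*z + (2*(-19)/(-40))*M = 967*z + (2*(-19)*(-1/40))*M = 967*z + 19*M/20)
H(79, -6)/V(-85, -100) = (2 - 1/477*79 - 6/79)/(967*(-85) + (19/20)*(-100)) = (2 - 79/477 - 6*1/79)/(-82195 - 95) = (2 - 79/477 - 6/79)/(-82290) = (66263/37683)*(-1/82290) = -66263/3100934070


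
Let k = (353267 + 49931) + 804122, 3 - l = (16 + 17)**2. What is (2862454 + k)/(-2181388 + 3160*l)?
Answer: -2034887/2806574 ≈ -0.72504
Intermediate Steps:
l = -1086 (l = 3 - (16 + 17)**2 = 3 - 1*33**2 = 3 - 1*1089 = 3 - 1089 = -1086)
k = 1207320 (k = 403198 + 804122 = 1207320)
(2862454 + k)/(-2181388 + 3160*l) = (2862454 + 1207320)/(-2181388 + 3160*(-1086)) = 4069774/(-2181388 - 3431760) = 4069774/(-5613148) = 4069774*(-1/5613148) = -2034887/2806574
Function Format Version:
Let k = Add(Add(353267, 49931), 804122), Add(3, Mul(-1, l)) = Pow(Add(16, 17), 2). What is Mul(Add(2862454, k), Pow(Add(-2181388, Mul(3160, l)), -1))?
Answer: Rational(-2034887, 2806574) ≈ -0.72504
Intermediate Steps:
l = -1086 (l = Add(3, Mul(-1, Pow(Add(16, 17), 2))) = Add(3, Mul(-1, Pow(33, 2))) = Add(3, Mul(-1, 1089)) = Add(3, -1089) = -1086)
k = 1207320 (k = Add(403198, 804122) = 1207320)
Mul(Add(2862454, k), Pow(Add(-2181388, Mul(3160, l)), -1)) = Mul(Add(2862454, 1207320), Pow(Add(-2181388, Mul(3160, -1086)), -1)) = Mul(4069774, Pow(Add(-2181388, -3431760), -1)) = Mul(4069774, Pow(-5613148, -1)) = Mul(4069774, Rational(-1, 5613148)) = Rational(-2034887, 2806574)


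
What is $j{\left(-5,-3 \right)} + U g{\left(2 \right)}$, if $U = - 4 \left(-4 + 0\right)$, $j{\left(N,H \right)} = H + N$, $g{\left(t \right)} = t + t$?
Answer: $56$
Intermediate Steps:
$g{\left(t \right)} = 2 t$
$U = 16$ ($U = \left(-4\right) \left(-4\right) = 16$)
$j{\left(-5,-3 \right)} + U g{\left(2 \right)} = \left(-3 - 5\right) + 16 \cdot 2 \cdot 2 = -8 + 16 \cdot 4 = -8 + 64 = 56$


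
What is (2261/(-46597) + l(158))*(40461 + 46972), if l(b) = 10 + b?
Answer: 40250218715/2741 ≈ 1.4684e+7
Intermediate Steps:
(2261/(-46597) + l(158))*(40461 + 46972) = (2261/(-46597) + (10 + 158))*(40461 + 46972) = (2261*(-1/46597) + 168)*87433 = (-133/2741 + 168)*87433 = (460355/2741)*87433 = 40250218715/2741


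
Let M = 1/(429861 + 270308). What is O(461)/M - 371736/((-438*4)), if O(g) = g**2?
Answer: 10862444987066/73 ≈ 1.4880e+11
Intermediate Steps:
M = 1/700169 ≈ 1.4282e-6
O(461)/M - 371736/((-438*4)) = 461**2/(1/700169) - 371736/((-438*4)) = 212521*700169 - 371736/(-1752) = 148800616049 - 371736*(-1/1752) = 148800616049 + 15489/73 = 10862444987066/73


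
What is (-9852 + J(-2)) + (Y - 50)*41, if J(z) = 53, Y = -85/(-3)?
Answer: -32062/3 ≈ -10687.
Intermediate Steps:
Y = 85/3 (Y = -85*(-⅓) = 85/3 ≈ 28.333)
(-9852 + J(-2)) + (Y - 50)*41 = (-9852 + 53) + (85/3 - 50)*41 = -9799 - 65/3*41 = -9799 - 2665/3 = -32062/3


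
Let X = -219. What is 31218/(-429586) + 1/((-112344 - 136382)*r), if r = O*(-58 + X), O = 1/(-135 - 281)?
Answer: -537752109503/7399307614943 ≈ -0.072676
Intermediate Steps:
O = -1/416 (O = 1/(-416) = -1/416 ≈ -0.0024038)
r = 277/416 (r = -(-58 - 219)/416 = -1/416*(-277) = 277/416 ≈ 0.66586)
31218/(-429586) + 1/((-112344 - 136382)*r) = 31218/(-429586) + 1/((-112344 - 136382)*(277/416)) = 31218*(-1/429586) + (416/277)/(-248726) = -15609/214793 - 1/248726*416/277 = -15609/214793 - 208/34448551 = -537752109503/7399307614943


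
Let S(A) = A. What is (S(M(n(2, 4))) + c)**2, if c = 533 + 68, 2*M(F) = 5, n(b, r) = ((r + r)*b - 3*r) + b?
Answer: 1456849/4 ≈ 3.6421e+5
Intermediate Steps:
n(b, r) = b - 3*r + 2*b*r (n(b, r) = ((2*r)*b - 3*r) + b = (2*b*r - 3*r) + b = (-3*r + 2*b*r) + b = b - 3*r + 2*b*r)
M(F) = 5/2 (M(F) = (1/2)*5 = 5/2)
c = 601
(S(M(n(2, 4))) + c)**2 = (5/2 + 601)**2 = (1207/2)**2 = 1456849/4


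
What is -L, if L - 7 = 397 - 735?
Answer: 331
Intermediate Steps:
L = -331 (L = 7 + (397 - 735) = 7 - 338 = -331)
-L = -1*(-331) = 331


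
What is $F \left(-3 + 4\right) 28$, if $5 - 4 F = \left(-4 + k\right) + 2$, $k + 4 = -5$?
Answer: $112$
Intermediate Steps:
$k = -9$ ($k = -4 - 5 = -9$)
$F = 4$ ($F = \frac{5}{4} - \frac{\left(-4 - 9\right) + 2}{4} = \frac{5}{4} - \frac{-13 + 2}{4} = \frac{5}{4} - - \frac{11}{4} = \frac{5}{4} + \frac{11}{4} = 4$)
$F \left(-3 + 4\right) 28 = 4 \left(-3 + 4\right) 28 = 4 \cdot 1 \cdot 28 = 4 \cdot 28 = 112$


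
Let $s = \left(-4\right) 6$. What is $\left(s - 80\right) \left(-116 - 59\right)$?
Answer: $18200$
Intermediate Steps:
$s = -24$
$\left(s - 80\right) \left(-116 - 59\right) = \left(-24 - 80\right) \left(-116 - 59\right) = \left(-24 - 80\right) \left(-175\right) = \left(-104\right) \left(-175\right) = 18200$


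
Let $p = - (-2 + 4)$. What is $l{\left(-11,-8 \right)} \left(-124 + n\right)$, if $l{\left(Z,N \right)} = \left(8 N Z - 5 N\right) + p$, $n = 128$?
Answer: $2968$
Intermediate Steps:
$p = -2$ ($p = \left(-1\right) 2 = -2$)
$l{\left(Z,N \right)} = -2 - 5 N + 8 N Z$ ($l{\left(Z,N \right)} = \left(8 N Z - 5 N\right) - 2 = \left(- 5 N + 8 N Z\right) - 2 = -2 - 5 N + 8 N Z$)
$l{\left(-11,-8 \right)} \left(-124 + n\right) = \left(-2 - -40 + 8 \left(-8\right) \left(-11\right)\right) \left(-124 + 128\right) = \left(-2 + 40 + 704\right) 4 = 742 \cdot 4 = 2968$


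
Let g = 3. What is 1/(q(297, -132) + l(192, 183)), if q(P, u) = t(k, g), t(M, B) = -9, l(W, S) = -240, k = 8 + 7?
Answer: -1/249 ≈ -0.0040161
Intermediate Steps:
k = 15
q(P, u) = -9
1/(q(297, -132) + l(192, 183)) = 1/(-9 - 240) = 1/(-249) = -1/249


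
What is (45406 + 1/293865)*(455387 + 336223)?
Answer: 704175841195834/19591 ≈ 3.5944e+10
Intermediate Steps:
(45406 + 1/293865)*(455387 + 336223) = (45406 + 1/293865)*791610 = (13343234191/293865)*791610 = 704175841195834/19591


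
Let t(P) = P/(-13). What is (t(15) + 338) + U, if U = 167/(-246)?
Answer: 1075063/3198 ≈ 336.17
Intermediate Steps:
t(P) = -P/13 (t(P) = P*(-1/13) = -P/13)
U = -167/246 (U = 167*(-1/246) = -167/246 ≈ -0.67886)
(t(15) + 338) + U = (-1/13*15 + 338) - 167/246 = (-15/13 + 338) - 167/246 = 4379/13 - 167/246 = 1075063/3198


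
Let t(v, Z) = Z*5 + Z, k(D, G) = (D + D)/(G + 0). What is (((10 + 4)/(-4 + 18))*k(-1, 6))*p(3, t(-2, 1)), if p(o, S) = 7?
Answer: -7/3 ≈ -2.3333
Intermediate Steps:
k(D, G) = 2*D/G (k(D, G) = (2*D)/G = 2*D/G)
t(v, Z) = 6*Z (t(v, Z) = 5*Z + Z = 6*Z)
(((10 + 4)/(-4 + 18))*k(-1, 6))*p(3, t(-2, 1)) = (((10 + 4)/(-4 + 18))*(2*(-1)/6))*7 = ((14/14)*(2*(-1)*(⅙)))*7 = ((14*(1/14))*(-⅓))*7 = (1*(-⅓))*7 = -⅓*7 = -7/3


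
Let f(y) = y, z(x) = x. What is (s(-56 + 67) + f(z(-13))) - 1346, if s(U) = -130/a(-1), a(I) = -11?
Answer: -14819/11 ≈ -1347.2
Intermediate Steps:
s(U) = 130/11 (s(U) = -130/(-11) = -130*(-1/11) = 130/11)
(s(-56 + 67) + f(z(-13))) - 1346 = (130/11 - 13) - 1346 = -13/11 - 1346 = -14819/11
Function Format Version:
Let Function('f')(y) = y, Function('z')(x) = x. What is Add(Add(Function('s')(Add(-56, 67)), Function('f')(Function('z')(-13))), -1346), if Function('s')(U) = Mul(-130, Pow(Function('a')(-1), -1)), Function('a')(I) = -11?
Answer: Rational(-14819, 11) ≈ -1347.2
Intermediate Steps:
Function('s')(U) = Rational(130, 11) (Function('s')(U) = Mul(-130, Pow(-11, -1)) = Mul(-130, Rational(-1, 11)) = Rational(130, 11))
Add(Add(Function('s')(Add(-56, 67)), Function('f')(Function('z')(-13))), -1346) = Add(Add(Rational(130, 11), -13), -1346) = Add(Rational(-13, 11), -1346) = Rational(-14819, 11)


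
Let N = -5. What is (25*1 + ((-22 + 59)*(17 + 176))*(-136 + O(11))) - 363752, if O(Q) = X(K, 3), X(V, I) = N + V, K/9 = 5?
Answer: -1049263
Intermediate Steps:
K = 45 (K = 9*5 = 45)
X(V, I) = -5 + V
O(Q) = 40 (O(Q) = -5 + 45 = 40)
(25*1 + ((-22 + 59)*(17 + 176))*(-136 + O(11))) - 363752 = (25*1 + ((-22 + 59)*(17 + 176))*(-136 + 40)) - 363752 = (25 + (37*193)*(-96)) - 363752 = (25 + 7141*(-96)) - 363752 = (25 - 685536) - 363752 = -685511 - 363752 = -1049263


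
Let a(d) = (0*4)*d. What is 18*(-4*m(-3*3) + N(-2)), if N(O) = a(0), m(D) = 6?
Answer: -432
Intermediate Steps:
a(d) = 0 (a(d) = 0*d = 0)
N(O) = 0
18*(-4*m(-3*3) + N(-2)) = 18*(-4*6 + 0) = 18*(-24 + 0) = 18*(-24) = -432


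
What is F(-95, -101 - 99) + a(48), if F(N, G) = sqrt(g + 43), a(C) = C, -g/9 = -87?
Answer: 48 + sqrt(826) ≈ 76.740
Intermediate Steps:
g = 783 (g = -9*(-87) = 783)
F(N, G) = sqrt(826) (F(N, G) = sqrt(783 + 43) = sqrt(826))
F(-95, -101 - 99) + a(48) = sqrt(826) + 48 = 48 + sqrt(826)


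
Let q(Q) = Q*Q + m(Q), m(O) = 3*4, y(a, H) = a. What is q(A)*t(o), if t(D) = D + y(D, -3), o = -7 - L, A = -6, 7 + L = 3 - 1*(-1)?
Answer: -384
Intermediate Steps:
L = -3 (L = -7 + (3 - 1*(-1)) = -7 + (3 + 1) = -7 + 4 = -3)
o = -4 (o = -7 - 1*(-3) = -7 + 3 = -4)
m(O) = 12
q(Q) = 12 + Q² (q(Q) = Q*Q + 12 = Q² + 12 = 12 + Q²)
t(D) = 2*D (t(D) = D + D = 2*D)
q(A)*t(o) = (12 + (-6)²)*(2*(-4)) = (12 + 36)*(-8) = 48*(-8) = -384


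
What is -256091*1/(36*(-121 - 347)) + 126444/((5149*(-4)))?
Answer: 786030431/86750352 ≈ 9.0608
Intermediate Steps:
-256091*1/(36*(-121 - 347)) + 126444/((5149*(-4))) = -256091/(36*(-468)) + 126444/(-20596) = -256091/(-16848) + 126444*(-1/20596) = -256091*(-1/16848) - 31611/5149 = 256091/16848 - 31611/5149 = 786030431/86750352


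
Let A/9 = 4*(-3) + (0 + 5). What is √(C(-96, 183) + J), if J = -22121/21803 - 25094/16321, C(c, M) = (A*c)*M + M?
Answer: 9*√1730512310961896563654/355846763 ≈ 1052.1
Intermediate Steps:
A = -63 (A = 9*(4*(-3) + (0 + 5)) = 9*(-12 + 5) = 9*(-7) = -63)
C(c, M) = M - 63*M*c (C(c, M) = (-63*c)*M + M = -63*M*c + M = M - 63*M*c)
J = -908161323/355846763 (J = -22121*1/21803 - 25094*1/16321 = -22121/21803 - 25094/16321 = -908161323/355846763 ≈ -2.5521)
√(C(-96, 183) + J) = √(183*(1 - 63*(-96)) - 908161323/355846763) = √(183*(1 + 6048) - 908161323/355846763) = √(183*6049 - 908161323/355846763) = √(1106967 - 908161323/355846763) = √(393909715536498/355846763) = 9*√1730512310961896563654/355846763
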